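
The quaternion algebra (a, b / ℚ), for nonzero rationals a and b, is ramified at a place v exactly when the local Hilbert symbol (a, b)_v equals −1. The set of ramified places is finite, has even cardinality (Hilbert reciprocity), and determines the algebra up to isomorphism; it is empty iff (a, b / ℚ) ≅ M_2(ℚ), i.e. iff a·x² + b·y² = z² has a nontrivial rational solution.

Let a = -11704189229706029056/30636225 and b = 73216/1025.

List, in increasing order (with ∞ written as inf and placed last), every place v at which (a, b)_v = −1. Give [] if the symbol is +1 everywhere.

Mod squares: a ≡ -50986, b ≡ 11726. Check v ∈ {∞, 2, 3, 5, 7, 11, 13, 37, 41, 43, 53}.
v=5: a=5^-2·(≡1), b=5^-2·(≡1) mod 5; (1|5)=+1, (1|5)=+1; (−1)^{-2·-2·2}·(+1)^-2·(+1)^-2 = +1.
v=41: a=41^-2·(≡2), b=41^-1·(≡16) mod 41; (2|41)=+1, (16|41)=+1; (−1)^{-2·-1·20}·(+1)^-1·(+1)^-2 = +1.
v=3: a=3^-6·(≡2), b=3^0·(≡2) mod 3; (2|3)=-1, (2|3)=-1; (−1)^{-6·0·1}·(-1)^0·(-1)^-6 = +1.
v=13: a=13^3·(≡10), b=13^1·(≡5) mod 13; (10|13)=+1, (5|13)=-1; (−1)^{3·1·6}·(+1)^1·(-1)^3 = -1.
v=43: a=43^2·(≡37), b=43^0·(≡8) mod 43; (37|43)=-1, (8|43)=-1; (−1)^{2·0·21}·(-1)^0·(-1)^2 = +1.
v=∞: -50986 < 0 and 11726 > 0  ⇒  (a,b)_∞ = +1.
v=2: v_2(a)=11, v_2(b)=9; units ≡ 3, 7 (mod 8); ε·ε+αω+βω = 1·1+11·0+9·1 ≡ 0  ⇒  (a,b)_2 = +1.
v=37: a=37^1·(≡3), b=37^0·(≡4) mod 37; (3|37)=+1, (4|37)=+1; (−1)^{1·0·18}·(+1)^0·(+1)^1 = +1.
v=11: a=11^4·(≡6), b=11^1·(≡6) mod 11; (6|11)=-1, (6|11)=-1; (−1)^{4·1·5}·(-1)^1·(-1)^4 = -1.
v=7: a=7^2·(≡4), b=7^0·(≡1) mod 7; (4|7)=+1, (1|7)=+1; (−1)^{2·0·3}·(+1)^0·(+1)^2 = +1.
v=53: a=53^1·(≡2), b=53^0·(≡16) mod 53; (2|53)=-1, (16|53)=+1; (−1)^{1·0·26}·(-1)^0·(+1)^1 = +1.
|Ram(-50986, 11726)| = 2, even; anisotropic at {11, 13}.

[11, 13]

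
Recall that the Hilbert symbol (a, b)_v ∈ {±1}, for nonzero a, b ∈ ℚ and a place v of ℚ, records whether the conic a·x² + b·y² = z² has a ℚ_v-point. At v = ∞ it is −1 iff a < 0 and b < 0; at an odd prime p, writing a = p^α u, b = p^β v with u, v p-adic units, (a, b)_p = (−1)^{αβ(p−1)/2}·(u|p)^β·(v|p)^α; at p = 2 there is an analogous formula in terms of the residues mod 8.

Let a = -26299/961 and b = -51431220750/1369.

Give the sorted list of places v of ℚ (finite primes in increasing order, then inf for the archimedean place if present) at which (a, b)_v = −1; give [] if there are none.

[2, 3, 7, inf]

(a, b) ≡ (-91, -30) mod (ℚ^×)²; places V = {2, 3, 5, 7, 13, 17, 31, 37, ∞}.
(a,b)_5: α=0, u≡1; β=3, v≡1 (mod 5); (1|5)=+1, (1|5)=+1; sign (−1)^0·+1^3·+1^0 = +1.
(a,b)_31: α=-2, u≡20; β=0, v≡18 (mod 31); (20|31)=+1, (18|31)=+1; sign (−1)^0·+1^0·+1^-2 = +1.
(a,b)_2: α=0, β=1; u≡5, v≡1 (mod 8); ε(u)ε(v)=0·0, αω(v)=0·0, βω(u)=1·1; sum ≡ 1  ⇒  -1.
(a,b)_17: α=2, u≡5; β=0, v≡1 (mod 17); (5|17)=-1, (1|17)=+1; sign (−1)^0·-1^0·+1^2 = +1.
(a,b)_3: α=0, u≡2; β=1, v≡2 (mod 3); (2|3)=-1, (2|3)=-1; sign (−1)^0·-1^1·-1^0 = -1.
(a,b)_13: α=1, u≡8; β=4, v≡9 (mod 13); (8|13)=-1, (9|13)=+1; sign (−1)^0·-1^4·+1^1 = +1.
(a,b)_∞: sgn(-91)=−, sgn(-30)=−, so -1.
(a,b)_7: α=1, u≡1; β=4, v≡5 (mod 7); (1|7)=+1, (5|7)=-1; sign (−1)^0·+1^4·-1^1 = -1.
(a,b)_37: α=0, u≡29; β=-2, v≡28 (mod 37); (29|37)=-1, (28|37)=+1; sign (−1)^0·-1^-2·+1^0 = +1.
(-91, -30 / ℚ) ramifies at {2, 3, 7, ∞}: a division algebra.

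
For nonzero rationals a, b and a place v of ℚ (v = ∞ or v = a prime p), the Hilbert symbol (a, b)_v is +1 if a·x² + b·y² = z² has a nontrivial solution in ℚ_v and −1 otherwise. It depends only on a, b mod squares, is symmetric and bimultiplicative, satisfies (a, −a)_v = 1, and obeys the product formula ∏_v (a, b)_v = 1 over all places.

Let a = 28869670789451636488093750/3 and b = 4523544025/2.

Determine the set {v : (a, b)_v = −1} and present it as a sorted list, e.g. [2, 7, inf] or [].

Mod squares: a ≡ 422994, b ≡ 150722. Check v ∈ {∞, 2, 3, 5, 7, 11, 13, 17, 29, 31}.
v=29: a=29^1·(≡24), b=29^0·(≡25) mod 29; (24|29)=+1, (25|29)=+1; (−1)^{1·0·14}·(+1)^0·(+1)^1 = +1.
v=∞: 422994 > 0 and 150722 > 0  ⇒  (a,b)_∞ = +1.
v=7: a=7^4·(≡5), b=7^4·(≡5) mod 7; (5|7)=-1, (5|7)=-1; (−1)^{4·4·3}·(-1)^4·(-1)^4 = +1.
v=5: a=5^6·(≡1), b=5^2·(≡3) mod 5; (1|5)=+1, (3|5)=-1; (−1)^{6·2·2}·(+1)^2·(-1)^6 = +1.
v=11: a=11^3·(≡9), b=11^1·(≡2) mod 11; (9|11)=+1, (2|11)=-1; (−1)^{3·1·5}·(+1)^1·(-1)^3 = +1.
v=31: a=31^4·(≡23), b=31^1·(≡12) mod 31; (23|31)=-1, (12|31)=-1; (−1)^{4·1·15}·(-1)^1·(-1)^4 = -1.
v=17: a=17^3·(≡14), b=17^1·(≡4) mod 17; (14|17)=-1, (4|17)=+1; (−1)^{3·1·8}·(-1)^1·(+1)^3 = -1.
v=2: v_2(a)=1, v_2(b)=-1; units ≡ 1, 1 (mod 8); ε·ε+αω+βω = 0·0+1·0+-1·0 ≡ 0  ⇒  (a,b)_2 = +1.
v=13: a=13^3·(≡12), b=13^1·(≡11) mod 13; (12|13)=+1, (11|13)=-1; (−1)^{3·1·6}·(+1)^1·(-1)^3 = -1.
v=3: a=3^-1·(≡1), b=3^0·(≡2) mod 3; (1|3)=+1, (2|3)=-1; (−1)^{-1·0·1}·(+1)^0·(-1)^-1 = -1.
(422994, 150722 / ℚ) ramifies at {3, 13, 17, 31}: a division algebra.

[3, 13, 17, 31]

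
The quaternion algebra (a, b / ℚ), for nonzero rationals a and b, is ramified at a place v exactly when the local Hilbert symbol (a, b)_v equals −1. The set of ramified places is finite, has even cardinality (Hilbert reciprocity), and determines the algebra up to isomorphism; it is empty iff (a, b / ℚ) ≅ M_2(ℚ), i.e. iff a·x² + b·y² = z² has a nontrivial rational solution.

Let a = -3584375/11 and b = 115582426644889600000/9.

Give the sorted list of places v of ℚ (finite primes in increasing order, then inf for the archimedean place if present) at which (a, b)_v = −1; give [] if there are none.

[2, 31]

Mod squares: a ≡ -63085, b ≡ 2144890. Check v ∈ {∞, 2, 3, 5, 11, 17, 31, 37}.
v=5: a=5^5·(≡3), b=5^5·(≡3) mod 5; (3|5)=-1, (3|5)=-1; (−1)^{5·5·2}·(-1)^5·(-1)^5 = +1.
v=3: a=3^0·(≡2), b=3^-2·(≡1) mod 3; (2|3)=-1, (1|3)=+1; (−1)^{0·-2·1}·(-1)^-2·(+1)^0 = +1.
v=∞: -63085 < 0 and 2144890 > 0  ⇒  (a,b)_∞ = +1.
v=37: a=37^1·(≡16), b=37^3·(≡1) mod 37; (16|37)=+1, (1|37)=+1; (−1)^{1·3·18}·(+1)^3·(+1)^1 = +1.
v=2: v_2(a)=0, v_2(b)=17; units ≡ 3, 5 (mod 8); ε·ε+αω+βω = 1·0+0·1+17·1 ≡ 1  ⇒  (a,b)_2 = -1.
v=31: a=31^1·(≡23), b=31^3·(≡13) mod 31; (23|31)=-1, (13|31)=-1; (−1)^{1·3·15}·(-1)^3·(-1)^1 = -1.
v=17: a=17^0·(≡13), b=17^1·(≡8) mod 17; (13|17)=+1, (8|17)=+1; (−1)^{0·1·8}·(+1)^1·(+1)^0 = +1.
v=11: a=11^-1·(≡8), b=11^1·(≡5) mod 11; (8|11)=-1, (5|11)=+1; (−1)^{-1·1·5}·(-1)^1·(+1)^-1 = +1.
(-63085, 2144890 / ℚ) ramifies at {2, 31}: a division algebra.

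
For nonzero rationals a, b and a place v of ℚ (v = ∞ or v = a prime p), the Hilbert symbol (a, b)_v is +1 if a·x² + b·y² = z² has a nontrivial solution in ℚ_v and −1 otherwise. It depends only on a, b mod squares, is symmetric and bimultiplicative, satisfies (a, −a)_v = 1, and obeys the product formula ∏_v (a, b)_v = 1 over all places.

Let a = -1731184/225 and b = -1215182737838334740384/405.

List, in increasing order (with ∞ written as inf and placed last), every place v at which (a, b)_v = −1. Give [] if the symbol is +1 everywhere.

Mod squares: a ≡ -108199, b ≡ -32542930. Check v ∈ {∞, 2, 3, 5, 7, 13, 17, 23, 29, 41}.
v=23: a=23^0·(≡4), b=23^1·(≡9) mod 23; (4|23)=+1, (9|23)=+1; (−1)^{0·1·11}·(+1)^1·(+1)^0 = +1.
v=2: v_2(a)=4, v_2(b)=5; units ≡ 1, 7 (mod 8); ε·ε+αω+βω = 0·1+4·0+5·0 ≡ 0  ⇒  (a,b)_2 = +1.
v=∞: -108199 < 0 and -32542930 < 0  ⇒  (a,b)_∞ = -1.
v=7: a=7^1·(≡5), b=7^1·(≡1) mod 7; (5|7)=-1, (1|7)=+1; (−1)^{1·1·3}·(-1)^1·(+1)^1 = +1.
v=17: a=17^0·(≡7), b=17^3·(≡11) mod 17; (7|17)=-1, (11|17)=-1; (−1)^{0·3·8}·(-1)^3·(-1)^0 = -1.
v=13: a=13^1·(≡1), b=13^4·(≡3) mod 13; (1|13)=+1, (3|13)=+1; (−1)^{1·4·6}·(+1)^4·(+1)^1 = +1.
v=3: a=3^-2·(≡2), b=3^-4·(≡2) mod 3; (2|3)=-1, (2|3)=-1; (−1)^{-2·-4·1}·(-1)^-4·(-1)^-2 = +1.
v=5: a=5^-2·(≡4), b=5^-1·(≡1) mod 5; (4|5)=+1, (1|5)=+1; (−1)^{-2·-1·2}·(+1)^-1·(+1)^-2 = +1.
v=29: a=29^1·(≡2), b=29^3·(≡11) mod 29; (2|29)=-1, (11|29)=-1; (−1)^{1·3·14}·(-1)^3·(-1)^1 = +1.
v=41: a=41^1·(≡29), b=41^3·(≡12) mod 41; (29|41)=-1, (12|41)=-1; (−1)^{1·3·20}·(-1)^3·(-1)^1 = +1.
(-108199, -32542930 / ℚ) ramifies at {17, ∞}: a division algebra.

[17, inf]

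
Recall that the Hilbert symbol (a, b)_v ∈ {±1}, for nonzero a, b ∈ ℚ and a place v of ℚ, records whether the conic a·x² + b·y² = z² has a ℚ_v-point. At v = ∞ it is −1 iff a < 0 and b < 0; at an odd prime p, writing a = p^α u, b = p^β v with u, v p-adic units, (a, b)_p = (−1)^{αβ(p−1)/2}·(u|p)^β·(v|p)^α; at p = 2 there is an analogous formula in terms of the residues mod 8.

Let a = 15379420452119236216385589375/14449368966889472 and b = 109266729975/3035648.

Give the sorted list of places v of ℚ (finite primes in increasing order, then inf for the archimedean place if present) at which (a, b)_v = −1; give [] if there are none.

[2, 13, 19, 31]

(a, b) ≡ (3534, 1332318) mod (ℚ^×)²; places V = {2, 3, 5, 7, 11, 13, 19, 29, 31, ∞}.
(a,b)_5: α=4, u≡4; β=2, v≡3 (mod 5); (4|5)=+1, (3|5)=-1; sign (−1)^0·+1^2·-1^4 = +1.
(a,b)_29: α=2, u≡1; β=1, v≡6 (mod 29); (1|29)=+1, (6|29)=+1; sign (−1)^0·+1^1·+1^2 = +1.
(a,b)_11: α=-4, u≡5; β=-2, v≡5 (mod 11); (5|11)=+1, (5|11)=+1; sign (−1)^0·+1^-2·+1^-4 = +1.
(a,b)_31: α=3, u≡26; β=1, v≡6 (mod 31); (26|31)=-1, (6|31)=-1; sign (−1)^1·-1^1·-1^3 = -1.
(a,b)_∞: sgn(3534)=+, sgn(1332318)=+, so +1.
(a,b)_2: α=-23, β=-9; u≡7, v≡7 (mod 8); ε(u)ε(v)=1·1, αω(v)=-23·0, βω(u)=-9·0; sum ≡ 1  ⇒  -1.
(a,b)_19: α=3, u≡15; β=1, v≡12 (mod 19); (15|19)=-1, (12|19)=-1; sign (−1)^1·-1^1·-1^3 = -1.
(a,b)_13: α=2, u≡5; β=1, v≡8 (mod 13); (5|13)=-1, (8|13)=-1; sign (−1)^0·-1^1·-1^2 = -1.
(a,b)_3: α=25, u≡2; β=9, v≡1 (mod 3); (2|3)=-1, (1|3)=+1; sign (−1)^1·-1^9·+1^25 = +1.
(a,b)_7: α=-6, u≡3; β=-2, v≡2 (mod 7); (3|7)=-1, (2|7)=+1; sign (−1)^0·-1^-2·+1^-6 = +1.
(3534, 1332318 / ℚ) ramifies at {2, 13, 19, 31}: a division algebra.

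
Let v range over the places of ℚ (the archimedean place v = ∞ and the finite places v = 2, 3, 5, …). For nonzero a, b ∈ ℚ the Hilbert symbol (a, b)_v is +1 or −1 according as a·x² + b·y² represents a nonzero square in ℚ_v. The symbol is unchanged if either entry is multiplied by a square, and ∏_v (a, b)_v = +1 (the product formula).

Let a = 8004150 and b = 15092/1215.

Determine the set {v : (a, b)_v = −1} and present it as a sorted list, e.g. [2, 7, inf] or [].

Mod squares: a ≡ 6, b ≡ 1155. Check v ∈ {∞, 2, 3, 5, 7, 11}.
v=∞: 6 > 0 and 1155 > 0  ⇒  (a,b)_∞ = +1.
v=7: a=7^2·(≡5), b=7^3·(≡4) mod 7; (5|7)=-1, (4|7)=+1; (−1)^{2·3·3}·(-1)^3·(+1)^2 = -1.
v=2: v_2(a)=1, v_2(b)=2; units ≡ 3, 3 (mod 8); ε·ε+αω+βω = 1·1+1·1+2·1 ≡ 0  ⇒  (a,b)_2 = +1.
v=11: a=11^2·(≡7), b=11^1·(≡6) mod 11; (7|11)=-1, (6|11)=-1; (−1)^{2·1·5}·(-1)^1·(-1)^2 = -1.
v=5: a=5^2·(≡1), b=5^-1·(≡4) mod 5; (1|5)=+1, (4|5)=+1; (−1)^{2·-1·2}·(+1)^-1·(+1)^2 = +1.
v=3: a=3^3·(≡2), b=3^-5·(≡1) mod 3; (2|3)=-1, (1|3)=+1; (−1)^{3·-5·1}·(-1)^-5·(+1)^3 = +1.
(6, 1155 / ℚ) ramifies at {7, 11}: a division algebra.

[7, 11]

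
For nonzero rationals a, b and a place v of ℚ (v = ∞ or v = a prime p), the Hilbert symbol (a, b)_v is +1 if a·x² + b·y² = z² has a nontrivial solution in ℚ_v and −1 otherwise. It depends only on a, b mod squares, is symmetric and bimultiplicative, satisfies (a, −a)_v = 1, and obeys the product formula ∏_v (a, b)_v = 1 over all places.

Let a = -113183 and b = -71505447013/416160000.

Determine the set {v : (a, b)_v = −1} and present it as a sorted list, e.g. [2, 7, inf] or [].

[11, 13, 37, inf]

(a, b) ≡ (-113183, -1518517) mod (ℚ^×)²; places V = {2, 3, 5, 7, 11, 13, 17, 19, 23, 31, 37, 41, ∞}.
(a,b)_∞: sgn(-113183)=−, sgn(-1518517)=−, so -1.
(a,b)_19: α=1, u≡9; β=0, v≡6 (mod 19); (9|19)=+1, (6|19)=+1; sign (−1)^0·+1^0·+1^1 = +1.
(a,b)_41: α=0, u≡18; β=1, v≡12 (mod 41); (18|41)=+1, (12|41)=-1; sign (−1)^0·+1^1·-1^0 = +1.
(a,b)_3: α=0, u≡1; β=-2, v≡2 (mod 3); (1|3)=+1, (2|3)=-1; sign (−1)^0·+1^-2·-1^0 = +1.
(a,b)_31: α=0, u≡29; β=2, v≡19 (mod 31); (29|31)=-1, (19|31)=+1; sign (−1)^0·-1^2·+1^0 = +1.
(a,b)_37: α=1, u≡12; β=1, v≡31 (mod 37); (12|37)=+1, (31|37)=-1; sign (−1)^0·+1^1·-1^1 = -1.
(a,b)_23: α=1, u≡1; β=0, v≡4 (mod 23); (1|23)=+1, (4|23)=+1; sign (−1)^0·+1^0·+1^1 = +1.
(a,b)_7: α=1, u≡1; β=3, v≡3 (mod 7); (1|7)=+1, (3|7)=-1; sign (−1)^1·+1^3·-1^1 = +1.
(a,b)_2: α=0, β=-8; u≡1, v≡3 (mod 8); ε(u)ε(v)=0·1, αω(v)=0·1, βω(u)=-8·0; sum ≡ 0  ⇒  +1.
(a,b)_17: α=0, u≡3; β=-2, v≡4 (mod 17); (3|17)=-1, (4|17)=+1; sign (−1)^0·-1^-2·+1^0 = +1.
(a,b)_13: α=0, u≡8; β=1, v≡3 (mod 13); (8|13)=-1, (3|13)=+1; sign (−1)^0·-1^1·+1^0 = -1.
(a,b)_11: α=0, u≡7; β=1, v≡9 (mod 11); (7|11)=-1, (9|11)=+1; sign (−1)^0·-1^1·+1^0 = -1.
(a,b)_5: α=0, u≡2; β=-4, v≡2 (mod 5); (2|5)=-1, (2|5)=-1; sign (−1)^0·-1^-4·-1^0 = +1.
Ram(-113183, -1518517) = {11, 13, 37, ∞}; no ℚ_11-point on the conic.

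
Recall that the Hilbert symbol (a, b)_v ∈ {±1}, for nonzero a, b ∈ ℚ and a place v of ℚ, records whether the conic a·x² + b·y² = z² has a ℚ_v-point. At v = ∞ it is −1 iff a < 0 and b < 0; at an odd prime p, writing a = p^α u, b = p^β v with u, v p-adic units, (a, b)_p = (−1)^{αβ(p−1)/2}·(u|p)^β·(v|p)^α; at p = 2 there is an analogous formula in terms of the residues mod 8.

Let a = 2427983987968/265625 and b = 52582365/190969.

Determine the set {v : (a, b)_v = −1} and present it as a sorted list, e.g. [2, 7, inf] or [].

[11, 17, 29, 37]

(a, b) ≡ (6220181, 5365) mod (ℚ^×)²; places V = {2, 3, 5, 7, 11, 17, 19, 23, 29, 31, 37, ∞}.
(a,b)_7: α=2, u≡2; β=0, v≡5 (mod 7); (2|7)=+1, (5|7)=-1; sign (−1)^0·+1^0·-1^2 = +1.
(a,b)_23: α=2, u≡17; β=-2, v≡4 (mod 23); (17|23)=-1, (4|23)=+1; sign (−1)^0·-1^-2·+1^2 = +1.
(a,b)_2: α=8, β=0; u≡5, v≡5 (mod 8); ε(u)ε(v)=0·0, αω(v)=8·1, βω(u)=0·1; sum ≡ 0  ⇒  +1.
(a,b)_29: α=1, u≡16; β=1, v≡19 (mod 29); (16|29)=+1, (19|29)=-1; sign (−1)^0·+1^1·-1^1 = -1.
(a,b)_11: α=1, u≡5; β=2, v≡6 (mod 11); (5|11)=+1, (6|11)=-1; sign (−1)^0·+1^2·-1^1 = -1.
(a,b)_19: α=0, u≡14; β=-2, v≡7 (mod 19); (14|19)=-1, (7|19)=+1; sign (−1)^0·-1^-2·+1^0 = +1.
(a,b)_5: α=-6, u≡4; β=1, v≡2 (mod 5); (4|5)=+1, (2|5)=-1; sign (−1)^0·+1^1·-1^-6 = +1.
(a,b)_17: α=-1, u≡13; β=0, v≡7 (mod 17); (13|17)=+1, (7|17)=-1; sign (−1)^0·+1^0·-1^-1 = -1.
(a,b)_∞: sgn(6220181)=+, sgn(5365)=+, so +1.
(a,b)_37: α=1, u≡18; β=1, v≡1 (mod 37); (18|37)=-1, (1|37)=+1; sign (−1)^0·-1^1·+1^1 = -1.
(a,b)_31: α=1, u≡14; β=0, v≡8 (mod 31); (14|31)=+1, (8|31)=+1; sign (−1)^0·+1^0·+1^1 = +1.
(a,b)_3: α=0, u≡2; β=4, v≡1 (mod 3); (2|3)=-1, (1|3)=+1; sign (−1)^0·-1^4·+1^0 = +1.
Ram(6220181, 5365) = {11, 17, 29, 37}; no ℚ_11-point on the conic.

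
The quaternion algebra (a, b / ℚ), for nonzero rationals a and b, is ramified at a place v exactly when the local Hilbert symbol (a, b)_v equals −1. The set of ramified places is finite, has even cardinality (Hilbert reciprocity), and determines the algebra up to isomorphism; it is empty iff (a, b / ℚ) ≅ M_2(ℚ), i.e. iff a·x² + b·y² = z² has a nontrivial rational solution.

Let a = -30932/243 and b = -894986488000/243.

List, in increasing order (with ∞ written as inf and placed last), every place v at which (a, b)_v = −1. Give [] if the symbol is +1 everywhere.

[17, inf]

Mod squares: a ≡ -23199, b ≡ -1225785. Check v ∈ {∞, 2, 3, 5, 11, 17, 19, 23, 37}.
v=∞: -23199 < 0 and -1225785 < 0  ⇒  (a,b)_∞ = -1.
v=37: a=37^1·(≡6), b=37^2·(≡30) mod 37; (6|37)=-1, (30|37)=+1; (−1)^{1·2·18}·(-1)^2·(+1)^1 = +1.
v=5: a=5^0·(≡1), b=5^3·(≡2) mod 5; (1|5)=+1, (2|5)=-1; (−1)^{0·3·2}·(+1)^3·(-1)^0 = +1.
v=23: a=23^0·(≡2), b=23^1·(≡7) mod 23; (2|23)=+1, (7|23)=-1; (−1)^{0·1·11}·(+1)^1·(-1)^0 = +1.
v=17: a=17^0·(≡5), b=17^1·(≡4) mod 17; (5|17)=-1, (4|17)=+1; (−1)^{0·1·8}·(-1)^1·(+1)^0 = -1.
v=3: a=3^-5·(≡1), b=3^-5·(≡2) mod 3; (1|3)=+1, (2|3)=-1; (−1)^{-5·-5·1}·(+1)^-5·(-1)^-5 = +1.
v=19: a=19^1·(≡8), b=19^1·(≡16) mod 19; (8|19)=-1, (16|19)=+1; (−1)^{1·1·9}·(-1)^1·(+1)^1 = +1.
v=11: a=11^1·(≡4), b=11^1·(≡6) mod 11; (4|11)=+1, (6|11)=-1; (−1)^{1·1·5}·(+1)^1·(-1)^1 = +1.
v=2: v_2(a)=2, v_2(b)=6; units ≡ 1, 7 (mod 8); ε·ε+αω+βω = 0·1+2·0+6·0 ≡ 0  ⇒  (a,b)_2 = +1.
|Ram(-23199, -1225785)| = 2, even; anisotropic at {17, ∞}.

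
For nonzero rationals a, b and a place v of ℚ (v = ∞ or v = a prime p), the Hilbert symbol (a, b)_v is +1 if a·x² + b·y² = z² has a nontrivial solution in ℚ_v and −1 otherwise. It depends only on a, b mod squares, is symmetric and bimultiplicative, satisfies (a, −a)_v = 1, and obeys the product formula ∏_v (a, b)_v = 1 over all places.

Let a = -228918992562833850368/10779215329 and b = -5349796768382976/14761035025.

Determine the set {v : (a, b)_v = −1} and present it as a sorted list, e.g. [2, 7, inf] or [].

(a, b) ≡ (-23, -4186) mod (ℚ^×)²; places V = {2, 3, 5, 7, 11, 13, 23, 47, ∞}.
(a,b)_3: α=0, u≡1; β=2, v≡2 (mod 3); (1|3)=+1, (2|3)=-1; sign (−1)^0·+1^2·-1^0 = +1.
(a,b)_∞: sgn(-23)=−, sgn(-4186)=−, so -1.
(a,b)_47: α=-6, u≡3; β=-4, v≡26 (mod 47); (3|47)=+1, (26|47)=-1; sign (−1)^0·+1^-4·-1^-6 = +1.
(a,b)_7: α=2, u≡5; β=1, v≡4 (mod 7); (5|7)=-1, (4|7)=+1; sign (−1)^0·-1^1·+1^2 = -1.
(a,b)_11: α=0, u≡10; β=-2, v≡3 (mod 11); (10|11)=-1, (3|11)=+1; sign (−1)^0·-1^-2·+1^0 = +1.
(a,b)_5: α=0, u≡3; β=-2, v≡4 (mod 5); (3|5)=-1, (4|5)=+1; sign (−1)^0·-1^-2·+1^0 = +1.
(a,b)_2: α=32, β=29; u≡1, v≡3 (mod 8); ε(u)ε(v)=0·1, αω(v)=32·1, βω(u)=29·0; sum ≡ 0  ⇒  +1.
(a,b)_13: α=2, u≡9; β=1, v≡3 (mod 13); (9|13)=+1, (3|13)=+1; sign (−1)^0·+1^1·+1^2 = +1.
(a,b)_23: α=5, u≡11; β=3, v≡4 (mod 23); (11|23)=-1, (4|23)=+1; sign (−1)^1·-1^3·+1^5 = +1.
|Ram(-23, -4186)| = 2, even; anisotropic at {7, ∞}.

[7, inf]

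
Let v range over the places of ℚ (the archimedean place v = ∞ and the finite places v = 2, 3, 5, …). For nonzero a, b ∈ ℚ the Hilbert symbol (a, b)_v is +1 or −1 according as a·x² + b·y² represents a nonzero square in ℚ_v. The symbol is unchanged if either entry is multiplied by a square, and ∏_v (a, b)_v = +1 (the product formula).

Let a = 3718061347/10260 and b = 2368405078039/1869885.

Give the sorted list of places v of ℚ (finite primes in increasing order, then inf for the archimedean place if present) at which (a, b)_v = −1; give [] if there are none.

[2, 3, 5, 13]

Mod squares: a ≡ 53295, b ≡ 692835. Check v ∈ {∞, 2, 3, 5, 7, 11, 13, 17, 19}.
v=13: a=13^2·(≡7), b=13^3·(≡7) mod 13; (7|13)=-1, (7|13)=-1; (−1)^{2·3·6}·(-1)^3·(-1)^2 = -1.
v=11: a=11^1·(≡1), b=11^1·(≡6) mod 11; (1|11)=+1, (6|11)=-1; (−1)^{1·1·5}·(+1)^1·(-1)^1 = +1.
v=5: a=5^-1·(≡1), b=5^-1·(≡2) mod 5; (1|5)=+1, (2|5)=-1; (−1)^{-1·-1·2}·(+1)^-1·(-1)^-1 = -1.
v=2: v_2(a)=-2, v_2(b)=0; units ≡ 7, 3 (mod 8); ε·ε+αω+βω = 1·1+-2·1+0·0 ≡ 1  ⇒  (a,b)_2 = -1.
v=17: a=17^1·(≡6), b=17^1·(≡6) mod 17; (6|17)=-1, (6|17)=-1; (−1)^{1·1·8}·(-1)^1·(-1)^1 = +1.
v=19: a=19^-1·(≡15), b=19^-1·(≡7) mod 19; (15|19)=-1, (7|19)=+1; (−1)^{-1·-1·9}·(-1)^-1·(+1)^-1 = +1.
v=7: a=7^6·(≡1), b=7^8·(≡3) mod 7; (1|7)=+1, (3|7)=-1; (−1)^{6·8·3}·(+1)^8·(-1)^6 = +1.
v=3: a=3^-3·(≡2), b=3^-9·(≡2) mod 3; (2|3)=-1, (2|3)=-1; (−1)^{-3·-9·1}·(-1)^-9·(-1)^-3 = -1.
v=∞: 53295 > 0 and 692835 > 0  ⇒  (a,b)_∞ = +1.
|Ram(53295, 692835)| = 4, even; anisotropic at {2, 3, 5, 13}.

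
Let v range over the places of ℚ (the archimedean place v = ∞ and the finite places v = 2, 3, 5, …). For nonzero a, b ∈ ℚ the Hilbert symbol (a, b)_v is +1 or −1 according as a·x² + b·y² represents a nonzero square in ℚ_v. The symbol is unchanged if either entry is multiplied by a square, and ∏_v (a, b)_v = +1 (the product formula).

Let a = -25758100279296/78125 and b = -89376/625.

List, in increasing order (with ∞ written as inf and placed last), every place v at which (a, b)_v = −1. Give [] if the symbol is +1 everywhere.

[2, 7, 11, inf]

Mod squares: a ≡ -21945, b ≡ -114. Check v ∈ {∞, 2, 3, 5, 7, 11, 19}.
v=5: a=5^-7·(≡4), b=5^-4·(≡4) mod 5; (4|5)=+1, (4|5)=+1; (−1)^{-7·-4·2}·(+1)^-4·(+1)^-7 = +1.
v=19: a=19^3·(≡16), b=19^1·(≡15) mod 19; (16|19)=+1, (15|19)=-1; (−1)^{3·1·9}·(+1)^1·(-1)^3 = +1.
v=∞: -21945 < 0 and -114 < 0  ⇒  (a,b)_∞ = -1.
v=11: a=11^1·(≡6), b=11^0·(≡6) mod 11; (6|11)=-1, (6|11)=-1; (−1)^{1·0·5}·(-1)^0·(-1)^1 = -1.
v=7: a=7^3·(≡4), b=7^2·(≡5) mod 7; (4|7)=+1, (5|7)=-1; (−1)^{3·2·3}·(+1)^2·(-1)^3 = -1.
v=3: a=3^5·(≡2), b=3^1·(≡1) mod 3; (2|3)=-1, (1|3)=+1; (−1)^{5·1·1}·(-1)^1·(+1)^5 = +1.
v=2: v_2(a)=12, v_2(b)=5; units ≡ 7, 7 (mod 8); ε·ε+αω+βω = 1·1+12·0+5·0 ≡ 1  ⇒  (a,b)_2 = -1.
(-21945, -114 / ℚ) ramifies at {2, 7, 11, ∞}: a division algebra.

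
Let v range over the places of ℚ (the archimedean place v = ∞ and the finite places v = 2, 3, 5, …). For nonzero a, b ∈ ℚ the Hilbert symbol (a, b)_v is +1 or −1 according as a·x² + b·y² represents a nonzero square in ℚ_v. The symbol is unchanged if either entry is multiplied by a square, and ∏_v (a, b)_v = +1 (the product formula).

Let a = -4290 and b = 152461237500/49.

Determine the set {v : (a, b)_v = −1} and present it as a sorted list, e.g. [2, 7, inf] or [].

[2, 5]

(a, b) ≡ (-4290, 55) mod (ℚ^×)²; places V = {2, 3, 5, 7, 11, 13, ∞}.
(a,b)_11: α=1, u≡6; β=1, v≡5 (mod 11); (6|11)=-1, (5|11)=+1; sign (−1)^1·-1^1·+1^1 = +1.
(a,b)_5: α=1, u≡2; β=5, v≡4 (mod 5); (2|5)=-1, (4|5)=+1; sign (−1)^0·-1^5·+1^1 = -1.
(a,b)_7: α=0, u≡1; β=-2, v≡5 (mod 7); (1|7)=+1, (5|7)=-1; sign (−1)^0·+1^-2·-1^0 = +1.
(a,b)_13: α=1, u≡8; β=2, v≡3 (mod 13); (8|13)=-1, (3|13)=+1; sign (−1)^0·-1^2·+1^1 = +1.
(a,b)_2: α=1, β=2; u≡7, v≡7 (mod 8); ε(u)ε(v)=1·1, αω(v)=1·0, βω(u)=2·0; sum ≡ 1  ⇒  -1.
(a,b)_∞: sgn(-4290)=−, sgn(55)=+, so +1.
(a,b)_3: α=1, u≡1; β=8, v≡1 (mod 3); (1|3)=+1, (1|3)=+1; sign (−1)^0·+1^8·+1^1 = +1.
(-4290, 55 / ℚ) ramifies at {2, 5}: a division algebra.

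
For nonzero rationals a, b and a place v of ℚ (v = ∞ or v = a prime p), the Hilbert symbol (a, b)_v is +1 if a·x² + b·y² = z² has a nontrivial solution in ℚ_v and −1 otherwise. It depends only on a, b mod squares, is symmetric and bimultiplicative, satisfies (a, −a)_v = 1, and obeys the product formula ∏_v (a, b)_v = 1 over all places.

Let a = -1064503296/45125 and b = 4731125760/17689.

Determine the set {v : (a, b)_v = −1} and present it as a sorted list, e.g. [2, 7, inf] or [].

[2, 5]

Mod squares: a ≡ -7130, b ≡ 3565. Check v ∈ {∞, 2, 3, 5, 7, 19, 23, 31}.
v=5: a=5^-3·(≡4), b=5^1·(≡3) mod 5; (4|5)=+1, (3|5)=-1; (−1)^{-3·1·2}·(+1)^1·(-1)^-3 = -1.
v=23: a=23^1·(≡13), b=23^1·(≡11) mod 23; (13|23)=+1, (11|23)=-1; (−1)^{1·1·11}·(+1)^1·(-1)^1 = +1.
v=2: v_2(a)=11, v_2(b)=14; units ≡ 3, 5 (mod 8); ε·ε+αω+βω = 1·0+11·1+14·1 ≡ 1  ⇒  (a,b)_2 = -1.
v=19: a=19^-2·(≡3), b=19^-2·(≡12) mod 19; (3|19)=-1, (12|19)=-1; (−1)^{-2·-2·9}·(-1)^-2·(-1)^-2 = +1.
v=7: a=7^0·(≡6), b=7^-2·(≡1) mod 7; (6|7)=-1, (1|7)=+1; (−1)^{0·-2·3}·(-1)^-2·(+1)^0 = +1.
v=31: a=31^1·(≡19), b=31^1·(≡11) mod 31; (19|31)=+1, (11|31)=-1; (−1)^{1·1·15}·(+1)^1·(-1)^1 = +1.
v=∞: -7130 < 0 and 3565 > 0  ⇒  (a,b)_∞ = +1.
v=3: a=3^6·(≡1), b=3^4·(≡1) mod 3; (1|3)=+1, (1|3)=+1; (−1)^{6·4·1}·(+1)^4·(+1)^6 = +1.
|Ram(-7130, 3565)| = 2, even; anisotropic at {2, 5}.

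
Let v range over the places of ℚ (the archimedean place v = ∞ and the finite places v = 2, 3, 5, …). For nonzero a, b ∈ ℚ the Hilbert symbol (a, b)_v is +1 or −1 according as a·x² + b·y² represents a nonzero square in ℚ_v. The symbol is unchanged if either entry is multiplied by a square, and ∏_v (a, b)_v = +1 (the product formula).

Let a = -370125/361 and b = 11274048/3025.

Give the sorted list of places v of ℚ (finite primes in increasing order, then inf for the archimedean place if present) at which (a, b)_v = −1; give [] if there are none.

Mod squares: a ≡ -1645, b ≡ 37. Check v ∈ {∞, 2, 3, 5, 7, 11, 19, 23, 37, 47}.
v=2: v_2(a)=0, v_2(b)=6; units ≡ 3, 5 (mod 8); ε·ε+αω+βω = 1·0+0·1+6·1 ≡ 0  ⇒  (a,b)_2 = +1.
v=∞: -1645 < 0 and 37 > 0  ⇒  (a,b)_∞ = +1.
v=3: a=3^2·(≡2), b=3^2·(≡1) mod 3; (2|3)=-1, (1|3)=+1; (−1)^{2·2·1}·(-1)^2·(+1)^2 = +1.
v=23: a=23^0·(≡21), b=23^2·(≡5) mod 23; (21|23)=-1, (5|23)=-1; (−1)^{0·2·11}·(-1)^2·(-1)^0 = +1.
v=47: a=47^1·(≡8), b=47^0·(≡1) mod 47; (8|47)=+1, (1|47)=+1; (−1)^{1·0·23}·(+1)^0·(+1)^1 = +1.
v=5: a=5^3·(≡4), b=5^-2·(≡3) mod 5; (4|5)=+1, (3|5)=-1; (−1)^{3·-2·2}·(+1)^-2·(-1)^3 = -1.
v=19: a=19^-2·(≡14), b=19^0·(≡14) mod 19; (14|19)=-1, (14|19)=-1; (−1)^{-2·0·9}·(-1)^0·(-1)^-2 = +1.
v=7: a=7^1·(≡6), b=7^0·(≡2) mod 7; (6|7)=-1, (2|7)=+1; (−1)^{1·0·3}·(-1)^0·(+1)^1 = +1.
v=11: a=11^0·(≡4), b=11^-2·(≡9) mod 11; (4|11)=+1, (9|11)=+1; (−1)^{0·-2·5}·(+1)^-2·(+1)^0 = +1.
v=37: a=37^0·(≡18), b=37^1·(≡36) mod 37; (18|37)=-1, (36|37)=+1; (−1)^{0·1·18}·(-1)^1·(+1)^0 = -1.
Ram(-1645, 37) = {5, 37}; no ℚ_5-point on the conic.

[5, 37]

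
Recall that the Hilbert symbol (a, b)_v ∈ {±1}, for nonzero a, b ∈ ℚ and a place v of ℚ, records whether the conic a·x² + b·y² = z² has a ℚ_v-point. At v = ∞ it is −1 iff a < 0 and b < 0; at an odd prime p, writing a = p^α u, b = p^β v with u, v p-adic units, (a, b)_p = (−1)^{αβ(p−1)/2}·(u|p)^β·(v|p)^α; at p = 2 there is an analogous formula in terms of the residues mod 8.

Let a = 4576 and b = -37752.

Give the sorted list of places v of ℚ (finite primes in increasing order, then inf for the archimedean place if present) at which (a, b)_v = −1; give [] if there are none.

(a, b) ≡ (286, -78) mod (ℚ^×)²; places V = {2, 3, 11, 13, ∞}.
(a,b)_2: α=5, β=3; u≡7, v≡1 (mod 8); ε(u)ε(v)=1·0, αω(v)=5·0, βω(u)=3·0; sum ≡ 0  ⇒  +1.
(a,b)_13: α=1, u≡1; β=1, v≡8 (mod 13); (1|13)=+1, (8|13)=-1; sign (−1)^0·+1^1·-1^1 = -1.
(a,b)_3: α=0, u≡1; β=1, v≡1 (mod 3); (1|3)=+1, (1|3)=+1; sign (−1)^0·+1^1·+1^0 = +1.
(a,b)_11: α=1, u≡9; β=2, v≡7 (mod 11); (9|11)=+1, (7|11)=-1; sign (−1)^0·+1^2·-1^1 = -1.
(a,b)_∞: sgn(286)=+, sgn(-78)=−, so +1.
(286, -78 / ℚ) ramifies at {11, 13}: a division algebra.

[11, 13]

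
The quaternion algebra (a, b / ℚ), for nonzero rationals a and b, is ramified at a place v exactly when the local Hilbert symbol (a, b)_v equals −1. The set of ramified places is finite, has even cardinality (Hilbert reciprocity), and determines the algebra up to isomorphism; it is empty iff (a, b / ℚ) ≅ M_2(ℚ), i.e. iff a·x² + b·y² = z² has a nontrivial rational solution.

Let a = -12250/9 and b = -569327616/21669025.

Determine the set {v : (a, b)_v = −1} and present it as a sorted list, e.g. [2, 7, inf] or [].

[3, inf]

(a, b) ≡ (-10, -429) mod (ℚ^×)²; places V = {2, 3, 5, 7, 11, 13, 19, ∞}.
(a,b)_3: α=-2, u≡2; β=5, v≡1 (mod 3); (2|3)=-1, (1|3)=+1; sign (−1)^0·-1^5·+1^-2 = -1.
(a,b)_7: α=2, u≡1; β=-4, v≡5 (mod 7); (1|7)=+1, (5|7)=-1; sign (−1)^0·+1^-4·-1^2 = +1.
(a,b)_∞: sgn(-10)=−, sgn(-429)=−, so -1.
(a,b)_11: α=0, u≡9; β=1, v≡3 (mod 11); (9|11)=+1, (3|11)=+1; sign (−1)^0·+1^1·+1^0 = +1.
(a,b)_5: α=3, u≡3; β=-2, v≡4 (mod 5); (3|5)=-1, (4|5)=+1; sign (−1)^0·-1^-2·+1^3 = +1.
(a,b)_13: α=0, u≡1; β=1, v≡7 (mod 13); (1|13)=+1, (7|13)=-1; sign (−1)^0·+1^1·-1^0 = +1.
(a,b)_19: α=0, u≡9; β=-2, v≡3 (mod 19); (9|19)=+1, (3|19)=-1; sign (−1)^0·+1^-2·-1^0 = +1.
(a,b)_2: α=1, β=14; u≡3, v≡3 (mod 8); ε(u)ε(v)=1·1, αω(v)=1·1, βω(u)=14·1; sum ≡ 0  ⇒  +1.
(-10, -429 / ℚ) ramifies at {3, ∞}: a division algebra.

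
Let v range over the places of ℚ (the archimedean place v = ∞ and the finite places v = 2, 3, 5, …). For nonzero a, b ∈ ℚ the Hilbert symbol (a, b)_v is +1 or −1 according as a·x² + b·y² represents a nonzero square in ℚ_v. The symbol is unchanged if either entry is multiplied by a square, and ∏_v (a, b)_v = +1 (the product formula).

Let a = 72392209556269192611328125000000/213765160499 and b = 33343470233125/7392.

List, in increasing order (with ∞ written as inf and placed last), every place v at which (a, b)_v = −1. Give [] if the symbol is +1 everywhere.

[2, 3]

Mod squares: a ≡ 15015, b ≡ 6006. Check v ∈ {∞, 2, 3, 5, 7, 11, 13, 19, 23, 29, 47}.
v=5: a=5^15·(≡2), b=5^4·(≡4) mod 5; (2|5)=-1, (4|5)=+1; (−1)^{15·4·2}·(-1)^4·(+1)^15 = +1.
v=7: a=7^3·(≡3), b=7^-1·(≡4) mod 7; (3|7)=-1, (4|7)=+1; (−1)^{3·-1·3}·(-1)^-1·(+1)^3 = +1.
v=23: a=23^-2·(≡14), b=23^0·(≡1) mod 23; (14|23)=-1, (1|23)=+1; (−1)^{-2·0·11}·(-1)^0·(+1)^-2 = +1.
v=47: a=47^6·(≡23), b=47^4·(≡24) mod 47; (23|47)=-1, (24|47)=+1; (−1)^{6·4·23}·(-1)^4·(+1)^6 = +1.
v=3: a=3^3·(≡1), b=3^-1·(≡1) mod 3; (1|3)=+1, (1|3)=+1; (−1)^{3·-1·1}·(+1)^-1·(+1)^3 = -1.
v=13: a=13^5·(≡2), b=13^1·(≡6) mod 13; (2|13)=-1, (6|13)=-1; (−1)^{5·1·6}·(-1)^1·(-1)^5 = +1.
v=11: a=11^-3·(≡5), b=11^-1·(≡8) mod 11; (5|11)=+1, (8|11)=-1; (−1)^{-3·-1·5}·(+1)^-1·(-1)^-3 = +1.
v=29: a=29^-2·(≡13), b=29^2·(≡26) mod 29; (13|29)=+1, (26|29)=-1; (−1)^{-2·2·14}·(+1)^2·(-1)^-2 = +1.
v=19: a=19^-2·(≡6), b=19^0·(≡18) mod 19; (6|19)=+1, (18|19)=-1; (−1)^{-2·0·9}·(+1)^0·(-1)^-2 = +1.
v=∞: 15015 > 0 and 6006 > 0  ⇒  (a,b)_∞ = +1.
v=2: v_2(a)=6, v_2(b)=-5; units ≡ 7, 3 (mod 8); ε·ε+αω+βω = 1·1+6·1+-5·0 ≡ 1  ⇒  (a,b)_2 = -1.
|Ram(15015, 6006)| = 2, even; anisotropic at {2, 3}.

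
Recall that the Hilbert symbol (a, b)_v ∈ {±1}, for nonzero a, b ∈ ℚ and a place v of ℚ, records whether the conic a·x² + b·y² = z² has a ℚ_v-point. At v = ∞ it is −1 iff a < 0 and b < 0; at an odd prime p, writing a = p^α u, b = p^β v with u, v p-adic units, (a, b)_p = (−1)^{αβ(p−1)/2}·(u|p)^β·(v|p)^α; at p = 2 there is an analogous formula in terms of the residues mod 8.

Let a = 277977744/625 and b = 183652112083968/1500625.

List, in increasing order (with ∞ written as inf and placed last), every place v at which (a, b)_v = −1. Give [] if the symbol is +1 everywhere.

[11, 37]

(a, b) ≡ (214489, 187) mod (ℚ^×)²; places V = {2, 3, 5, 7, 11, 17, 31, 37, ∞}.
(a,b)_31: α=1, u≡30; β=2, v≡10 (mod 31); (30|31)=-1, (10|31)=+1; sign (−1)^0·-1^2·+1^1 = +1.
(a,b)_∞: sgn(214489)=+, sgn(187)=+, so +1.
(a,b)_7: α=0, u≡1; β=-4, v≡5 (mod 7); (1|7)=+1, (5|7)=-1; sign (−1)^0·+1^-4·-1^0 = +1.
(a,b)_2: α=4, β=10; u≡1, v≡3 (mod 8); ε(u)ε(v)=0·1, αω(v)=4·1, βω(u)=10·0; sum ≡ 0  ⇒  +1.
(a,b)_5: α=-4, u≡4; β=-4, v≡3 (mod 5); (4|5)=+1, (3|5)=-1; sign (−1)^0·+1^-4·-1^-4 = +1.
(a,b)_17: α=1, u≡14; β=1, v≡12 (mod 17); (14|17)=-1, (12|17)=-1; sign (−1)^0·-1^1·-1^1 = +1.
(a,b)_3: α=4, u≡1; β=6, v≡1 (mod 3); (1|3)=+1, (1|3)=+1; sign (−1)^0·+1^6·+1^4 = +1.
(a,b)_37: α=1, u≡3; β=2, v≡2 (mod 37); (3|37)=+1, (2|37)=-1; sign (−1)^0·+1^2·-1^1 = -1.
(a,b)_11: α=1, u≡7; β=1, v≡6 (mod 11); (7|11)=-1, (6|11)=-1; sign (−1)^1·-1^1·-1^1 = -1.
(214489, 187 / ℚ) ramifies at {11, 37}: a division algebra.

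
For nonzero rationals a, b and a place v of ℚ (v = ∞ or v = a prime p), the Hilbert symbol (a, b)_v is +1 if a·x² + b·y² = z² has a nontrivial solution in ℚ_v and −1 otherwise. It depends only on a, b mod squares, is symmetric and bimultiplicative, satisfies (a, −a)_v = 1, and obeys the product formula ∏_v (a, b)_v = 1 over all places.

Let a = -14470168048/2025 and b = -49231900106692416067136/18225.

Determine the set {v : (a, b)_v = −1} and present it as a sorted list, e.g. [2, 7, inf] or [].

(a, b) ≡ (-51127, -41) mod (ℚ^×)²; places V = {2, 3, 5, 7, 13, 19, 29, 41, 43, ∞}.
(a,b)_41: α=1, u≡22; β=3, v≡5 (mod 41); (22|41)=-1, (5|41)=+1; sign (−1)^0·-1^3·+1^1 = -1.
(a,b)_29: α=1, u≡25; β=2, v≡12 (mod 29); (25|29)=+1, (12|29)=-1; sign (−1)^0·+1^2·-1^1 = -1.
(a,b)_7: α=2, u≡4; β=6, v≡1 (mod 7); (4|7)=+1, (1|7)=+1; sign (−1)^0·+1^6·+1^2 = +1.
(a,b)_5: α=-2, u≡2; β=-2, v≡1 (mod 5); (2|5)=-1, (1|5)=+1; sign (−1)^0·-1^-2·+1^-2 = +1.
(a,b)_13: α=0, u≡8; β=2, v≡2 (mod 13); (8|13)=-1, (2|13)=-1; sign (−1)^0·-1^2·-1^0 = +1.
(a,b)_19: α=2, u≡13; β=2, v≡4 (mod 19); (13|19)=-1, (4|19)=+1; sign (−1)^0·-1^2·+1^2 = +1.
(a,b)_2: α=4, β=6; u≡1, v≡7 (mod 8); ε(u)ε(v)=0·1, αω(v)=4·0, βω(u)=6·0; sum ≡ 0  ⇒  +1.
(a,b)_43: α=1, u≡14; β=2, v≡7 (mod 43); (14|43)=+1, (7|43)=-1; sign (−1)^0·+1^2·-1^1 = -1.
(a,b)_3: α=-4, u≡2; β=-6, v≡1 (mod 3); (2|3)=-1, (1|3)=+1; sign (−1)^0·-1^-6·+1^-4 = +1.
(a,b)_∞: sgn(-51127)=−, sgn(-41)=−, so -1.
|Ram(-51127, -41)| = 4, even; anisotropic at {29, 41, 43, ∞}.

[29, 41, 43, inf]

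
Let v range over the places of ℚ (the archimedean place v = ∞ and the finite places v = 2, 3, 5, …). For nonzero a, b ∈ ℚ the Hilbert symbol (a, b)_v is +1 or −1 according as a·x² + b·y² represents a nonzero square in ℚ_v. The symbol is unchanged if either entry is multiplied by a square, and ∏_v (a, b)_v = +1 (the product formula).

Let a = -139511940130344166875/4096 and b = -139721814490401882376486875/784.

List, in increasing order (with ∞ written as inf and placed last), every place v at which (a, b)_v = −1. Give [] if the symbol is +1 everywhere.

[23, 29, 31, inf]

Mod squares: a ≡ -667, b ≡ -230299. Check v ∈ {∞, 2, 3, 5, 7, 13, 17, 19, 23, 29, 31}.
v=7: a=7^2·(≡3), b=7^-2·(≡1) mod 7; (3|7)=-1, (1|7)=+1; (−1)^{2·-2·3}·(-1)^-2·(+1)^2 = +1.
v=19: a=19^2·(≡11), b=19^3·(≡11) mod 19; (11|19)=+1, (11|19)=+1; (−1)^{2·3·9}·(+1)^3·(+1)^2 = +1.
v=31: a=31^2·(≡27), b=31^3·(≡26) mod 31; (27|31)=-1, (26|31)=-1; (−1)^{2·3·15}·(-1)^3·(-1)^2 = -1.
v=∞: -667 < 0 and -230299 < 0  ⇒  (a,b)_∞ = -1.
v=5: a=5^4·(≡3), b=5^4·(≡4) mod 5; (3|5)=-1, (4|5)=+1; (−1)^{4·4·2}·(-1)^4·(+1)^4 = +1.
v=23: a=23^1·(≡20), b=23^1·(≡7) mod 23; (20|23)=-1, (7|23)=-1; (−1)^{1·1·11}·(-1)^1·(-1)^1 = -1.
v=13: a=13^0·(≡4), b=13^2·(≡10) mod 13; (4|13)=+1, (10|13)=+1; (−1)^{0·2·6}·(+1)^2·(+1)^0 = +1.
v=3: a=3^4·(≡2), b=3^4·(≡2) mod 3; (2|3)=-1, (2|3)=-1; (−1)^{4·4·1}·(-1)^4·(-1)^4 = +1.
v=29: a=29^3·(≡23), b=29^4·(≡26) mod 29; (23|29)=+1, (26|29)=-1; (−1)^{3·4·14}·(+1)^4·(-1)^3 = -1.
v=2: v_2(a)=-12, v_2(b)=-4; units ≡ 5, 5 (mod 8); ε·ε+αω+βω = 0·0+-12·1+-4·1 ≡ 0  ⇒  (a,b)_2 = +1.
v=17: a=17^2·(≡9), b=17^3·(≡9) mod 17; (9|17)=+1, (9|17)=+1; (−1)^{2·3·8}·(+1)^3·(+1)^2 = +1.
Ram(-667, -230299) = {23, 29, 31, ∞}; no ℚ_23-point on the conic.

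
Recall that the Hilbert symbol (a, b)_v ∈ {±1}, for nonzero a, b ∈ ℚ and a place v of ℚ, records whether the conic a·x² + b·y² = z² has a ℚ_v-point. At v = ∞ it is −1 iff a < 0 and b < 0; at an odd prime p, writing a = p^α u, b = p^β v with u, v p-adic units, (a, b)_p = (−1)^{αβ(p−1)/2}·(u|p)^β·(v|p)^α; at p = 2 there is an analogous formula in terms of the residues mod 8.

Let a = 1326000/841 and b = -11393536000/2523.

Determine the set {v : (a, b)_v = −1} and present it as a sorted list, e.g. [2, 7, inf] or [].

[5, 13]

Mod squares: a ≡ 3315, b ≡ -1155. Check v ∈ {∞, 2, 3, 5, 7, 11, 13, 17, 29}.
v=3: a=3^1·(≡1), b=3^-1·(≡2) mod 3; (1|3)=+1, (2|3)=-1; (−1)^{1·-1·1}·(+1)^-1·(-1)^1 = +1.
v=11: a=11^0·(≡1), b=11^1·(≡4) mod 11; (1|11)=+1, (4|11)=+1; (−1)^{0·1·5}·(+1)^1·(+1)^0 = +1.
v=7: a=7^0·(≡4), b=7^1·(≡5) mod 7; (4|7)=+1, (5|7)=-1; (−1)^{0·1·3}·(+1)^1·(-1)^0 = +1.
v=17: a=17^1·(≡9), b=17^2·(≡15) mod 17; (9|17)=+1, (15|17)=+1; (−1)^{1·2·8}·(+1)^2·(+1)^1 = +1.
v=∞: 3315 > 0 and -1155 < 0  ⇒  (a,b)_∞ = +1.
v=29: a=29^-2·(≡4), b=29^-2·(≡22) mod 29; (4|29)=+1, (22|29)=+1; (−1)^{-2·-2·14}·(+1)^-2·(+1)^-2 = +1.
v=2: v_2(a)=4, v_2(b)=12; units ≡ 3, 5 (mod 8); ε·ε+αω+βω = 1·0+4·1+12·1 ≡ 0  ⇒  (a,b)_2 = +1.
v=13: a=13^1·(≡6), b=13^0·(≡11) mod 13; (6|13)=-1, (11|13)=-1; (−1)^{1·0·6}·(-1)^0·(-1)^1 = -1.
v=5: a=5^3·(≡3), b=5^3·(≡4) mod 5; (3|5)=-1, (4|5)=+1; (−1)^{3·3·2}·(-1)^3·(+1)^3 = -1.
|Ram(3315, -1155)| = 2, even; anisotropic at {5, 13}.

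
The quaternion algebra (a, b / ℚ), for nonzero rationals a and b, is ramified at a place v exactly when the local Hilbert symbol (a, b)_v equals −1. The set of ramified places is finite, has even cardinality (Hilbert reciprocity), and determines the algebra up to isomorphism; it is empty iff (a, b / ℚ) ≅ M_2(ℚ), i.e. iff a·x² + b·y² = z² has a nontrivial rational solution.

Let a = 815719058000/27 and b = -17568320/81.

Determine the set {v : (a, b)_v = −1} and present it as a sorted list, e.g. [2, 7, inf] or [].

[2, 5, 7, 17, 23, 31]

Mod squares: a ≡ 11565015, b ≡ -274505. Check v ∈ {∞, 2, 3, 5, 7, 11, 17, 19, 23, 31}.
v=5: a=5^3·(≡2), b=5^1·(≡1) mod 5; (2|5)=-1, (1|5)=+1; (−1)^{3·1·2}·(-1)^1·(+1)^3 = -1.
v=19: a=19^1·(≡7), b=19^0·(≡6) mod 19; (7|19)=+1, (6|19)=+1; (−1)^{1·0·9}·(+1)^0·(+1)^1 = +1.
v=31: a=31^1·(≡21), b=31^1·(≡24) mod 31; (21|31)=-1, (24|31)=-1; (−1)^{1·1·15}·(-1)^1·(-1)^1 = -1.
v=11: a=11^1·(≡7), b=11^1·(≡9) mod 11; (7|11)=-1, (9|11)=+1; (−1)^{1·1·5}·(-1)^1·(+1)^1 = +1.
v=7: a=7^1·(≡5), b=7^1·(≡5) mod 7; (5|7)=-1, (5|7)=-1; (−1)^{1·1·3}·(-1)^1·(-1)^1 = -1.
v=3: a=3^-3·(≡2), b=3^-4·(≡1) mod 3; (2|3)=-1, (1|3)=+1; (−1)^{-3·-4·1}·(-1)^-4·(+1)^-3 = +1.
v=23: a=23^2·(≡7), b=23^1·(≡3) mod 23; (7|23)=-1, (3|23)=+1; (−1)^{2·1·11}·(-1)^1·(+1)^2 = -1.
v=2: v_2(a)=4, v_2(b)=6; units ≡ 7, 7 (mod 8); ε·ε+αω+βω = 1·1+4·0+6·0 ≡ 1  ⇒  (a,b)_2 = -1.
v=17: a=17^1·(≡7), b=17^0·(≡11) mod 17; (7|17)=-1, (11|17)=-1; (−1)^{1·0·8}·(-1)^0·(-1)^1 = -1.
v=∞: 11565015 > 0 and -274505 < 0  ⇒  (a,b)_∞ = +1.
Ram(11565015, -274505) = {2, 5, 7, 17, 23, 31}; no ℚ_2-point on the conic.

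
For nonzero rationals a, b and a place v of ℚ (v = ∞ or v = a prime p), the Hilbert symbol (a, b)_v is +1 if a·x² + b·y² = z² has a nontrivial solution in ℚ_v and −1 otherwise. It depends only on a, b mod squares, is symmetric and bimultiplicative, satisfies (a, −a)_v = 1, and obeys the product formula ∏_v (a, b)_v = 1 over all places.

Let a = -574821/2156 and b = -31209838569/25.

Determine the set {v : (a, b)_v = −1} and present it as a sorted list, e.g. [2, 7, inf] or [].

[7, 13, 23, inf]

(a, b) ≡ (-2431, -161) mod (ℚ^×)²; places V = {2, 3, 5, 7, 11, 13, 17, 23, ∞}.
(a,b)_3: α=2, u≡2; β=4, v≡1 (mod 3); (2|3)=-1, (1|3)=+1; sign (−1)^0·-1^4·+1^2 = +1.
(a,b)_∞: sgn(-2431)=−, sgn(-161)=−, so -1.
(a,b)_13: α=1, u≡2; β=2, v≡8 (mod 13); (2|13)=-1, (8|13)=-1; sign (−1)^0·-1^2·-1^1 = -1.
(a,b)_7: α=-2, u≡6; β=3, v≡3 (mod 7); (6|7)=-1, (3|7)=-1; sign (−1)^0·-1^3·-1^-2 = -1.
(a,b)_2: α=-2, β=0; u≡1, v≡7 (mod 8); ε(u)ε(v)=0·1, αω(v)=-2·0, βω(u)=0·0; sum ≡ 0  ⇒  +1.
(a,b)_23: α=0, u≡20; β=1, v≡6 (mod 23); (20|23)=-1, (6|23)=+1; sign (−1)^0·-1^1·+1^0 = -1.
(a,b)_17: α=3, u≡5; β=2, v≡8 (mod 17); (5|17)=-1, (8|17)=+1; sign (−1)^0·-1^2·+1^3 = +1.
(a,b)_5: α=0, u≡4; β=-2, v≡1 (mod 5); (4|5)=+1, (1|5)=+1; sign (−1)^0·+1^-2·+1^0 = +1.
(a,b)_11: α=-1, u≡8; β=0, v≡1 (mod 11); (8|11)=-1, (1|11)=+1; sign (−1)^0·-1^0·+1^-1 = +1.
(-2431, -161 / ℚ) ramifies at {7, 13, 23, ∞}: a division algebra.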